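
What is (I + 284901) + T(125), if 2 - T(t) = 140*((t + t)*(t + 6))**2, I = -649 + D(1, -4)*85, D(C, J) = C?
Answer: -150158465661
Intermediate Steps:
I = -564 (I = -649 + 1*85 = -649 + 85 = -564)
T(t) = 2 - 560*t**2*(6 + t)**2 (T(t) = 2 - 140*((t + t)*(t + 6))**2 = 2 - 140*((2*t)*(6 + t))**2 = 2 - 140*(2*t*(6 + t))**2 = 2 - 140*4*t**2*(6 + t)**2 = 2 - 560*t**2*(6 + t)**2)
(I + 284901) + T(125) = (-564 + 284901) + (2 - 560*125**2*(6 + 125)**2) = 284337 + (2 - 560*15625*131**2) = 284337 + (2 - 560*15625*17161) = 284337 + (2 - 150158750000) = 284337 - 150158749998 = -150158465661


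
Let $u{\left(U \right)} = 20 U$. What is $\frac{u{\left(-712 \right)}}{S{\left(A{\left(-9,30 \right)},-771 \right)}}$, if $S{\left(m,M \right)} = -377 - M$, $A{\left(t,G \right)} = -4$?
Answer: $- \frac{7120}{197} \approx -36.142$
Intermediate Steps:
$\frac{u{\left(-712 \right)}}{S{\left(A{\left(-9,30 \right)},-771 \right)}} = \frac{20 \left(-712\right)}{-377 - -771} = - \frac{14240}{-377 + 771} = - \frac{14240}{394} = \left(-14240\right) \frac{1}{394} = - \frac{7120}{197}$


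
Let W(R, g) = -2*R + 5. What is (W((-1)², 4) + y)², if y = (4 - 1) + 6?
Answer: 144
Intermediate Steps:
W(R, g) = 5 - 2*R
y = 9 (y = 3 + 6 = 9)
(W((-1)², 4) + y)² = ((5 - 2*(-1)²) + 9)² = ((5 - 2*1) + 9)² = ((5 - 2) + 9)² = (3 + 9)² = 12² = 144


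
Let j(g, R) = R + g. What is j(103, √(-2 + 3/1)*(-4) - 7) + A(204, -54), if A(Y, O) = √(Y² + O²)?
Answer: 92 + 6*√1237 ≈ 303.03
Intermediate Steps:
A(Y, O) = √(O² + Y²)
j(103, √(-2 + 3/1)*(-4) - 7) + A(204, -54) = ((√(-2 + 3/1)*(-4) - 7) + 103) + √((-54)² + 204²) = ((√(-2 + 3*1)*(-4) - 7) + 103) + √(2916 + 41616) = ((√(-2 + 3)*(-4) - 7) + 103) + √44532 = ((√1*(-4) - 7) + 103) + 6*√1237 = ((1*(-4) - 7) + 103) + 6*√1237 = ((-4 - 7) + 103) + 6*√1237 = (-11 + 103) + 6*√1237 = 92 + 6*√1237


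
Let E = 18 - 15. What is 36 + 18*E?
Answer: 90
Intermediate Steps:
E = 3
36 + 18*E = 36 + 18*3 = 36 + 54 = 90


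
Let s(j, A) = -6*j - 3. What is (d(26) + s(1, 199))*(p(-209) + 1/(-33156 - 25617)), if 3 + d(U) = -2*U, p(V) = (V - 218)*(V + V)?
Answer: -671370091328/58773 ≈ -1.1423e+7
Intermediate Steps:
s(j, A) = -3 - 6*j
p(V) = 2*V*(-218 + V) (p(V) = (-218 + V)*(2*V) = 2*V*(-218 + V))
d(U) = -3 - 2*U
(d(26) + s(1, 199))*(p(-209) + 1/(-33156 - 25617)) = ((-3 - 2*26) + (-3 - 6*1))*(2*(-209)*(-218 - 209) + 1/(-33156 - 25617)) = ((-3 - 52) + (-3 - 6))*(2*(-209)*(-427) + 1/(-58773)) = (-55 - 9)*(178486 - 1/58773) = -64*10490157677/58773 = -671370091328/58773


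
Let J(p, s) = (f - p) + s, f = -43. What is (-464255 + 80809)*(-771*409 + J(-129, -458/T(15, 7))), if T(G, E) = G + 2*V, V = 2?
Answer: 2296943153190/19 ≈ 1.2089e+11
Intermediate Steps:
T(G, E) = 4 + G (T(G, E) = G + 2*2 = G + 4 = 4 + G)
J(p, s) = -43 + s - p (J(p, s) = (-43 - p) + s = -43 + s - p)
(-464255 + 80809)*(-771*409 + J(-129, -458/T(15, 7))) = (-464255 + 80809)*(-771*409 + (-43 - 458/(4 + 15) - 1*(-129))) = -383446*(-315339 + (-43 - 458/19 + 129)) = -383446*(-315339 + 1176/19) = -383446*(-5990265/19) = 2296943153190/19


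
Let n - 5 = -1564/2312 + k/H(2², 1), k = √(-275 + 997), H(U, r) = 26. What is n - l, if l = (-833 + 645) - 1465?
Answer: 56349/34 + 19*√2/26 ≈ 1658.4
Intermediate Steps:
k = 19*√2 (k = √722 = 19*√2 ≈ 26.870)
n = 147/34 + 19*√2/26 (n = 5 + (-1564/2312 + (19*√2)/26) = 5 + (-1564*1/2312 + (19*√2)*(1/26)) = 5 + (-23/34 + 19*√2/26) = 147/34 + 19*√2/26 ≈ 5.3570)
l = -1653 (l = -188 - 1465 = -1653)
n - l = (147/34 + 19*√2/26) - 1*(-1653) = (147/34 + 19*√2/26) + 1653 = 56349/34 + 19*√2/26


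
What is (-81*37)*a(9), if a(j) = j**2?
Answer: -242757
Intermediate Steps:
(-81*37)*a(9) = -81*37*9**2 = -2997*81 = -242757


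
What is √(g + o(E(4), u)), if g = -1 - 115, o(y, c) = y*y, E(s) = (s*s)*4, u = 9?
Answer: 2*√995 ≈ 63.087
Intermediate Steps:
E(s) = 4*s² (E(s) = s²*4 = 4*s²)
o(y, c) = y²
g = -116
√(g + o(E(4), u)) = √(-116 + (4*4²)²) = √(-116 + (4*16)²) = √(-116 + 64²) = √(-116 + 4096) = √3980 = 2*√995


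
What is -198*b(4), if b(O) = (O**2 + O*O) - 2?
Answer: -5940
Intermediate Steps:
b(O) = -2 + 2*O**2 (b(O) = (O**2 + O**2) - 2 = 2*O**2 - 2 = -2 + 2*O**2)
-198*b(4) = -198*(-2 + 2*4**2) = -198*(-2 + 2*16) = -198*(-2 + 32) = -198*30 = -5940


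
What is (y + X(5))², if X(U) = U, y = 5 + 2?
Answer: 144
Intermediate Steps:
y = 7
(y + X(5))² = (7 + 5)² = 12² = 144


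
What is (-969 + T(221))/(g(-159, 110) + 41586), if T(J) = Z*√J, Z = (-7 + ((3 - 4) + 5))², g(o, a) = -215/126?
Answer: -7182/308213 + 1134*√221/5239621 ≈ -0.020085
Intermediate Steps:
g(o, a) = -215/126 (g(o, a) = -215*1/126 = -215/126)
Z = 9 (Z = (-7 + (-1 + 5))² = (-7 + 4)² = (-3)² = 9)
T(J) = 9*√J
(-969 + T(221))/(g(-159, 110) + 41586) = (-969 + 9*√221)/(-215/126 + 41586) = (-969 + 9*√221)/(5239621/126) = (-969 + 9*√221)*(126/5239621) = -7182/308213 + 1134*√221/5239621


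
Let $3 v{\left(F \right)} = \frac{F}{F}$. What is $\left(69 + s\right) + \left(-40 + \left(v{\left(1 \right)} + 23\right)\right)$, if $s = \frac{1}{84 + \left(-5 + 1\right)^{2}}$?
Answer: $\frac{15703}{300} \approx 52.343$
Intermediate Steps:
$v{\left(F \right)} = \frac{1}{3}$ ($v{\left(F \right)} = \frac{F \frac{1}{F}}{3} = \frac{1}{3} \cdot 1 = \frac{1}{3}$)
$s = \frac{1}{100}$ ($s = \frac{1}{84 + \left(-4\right)^{2}} = \frac{1}{84 + 16} = \frac{1}{100} \approx 0.01$)
$\left(69 + s\right) + \left(-40 + \left(v{\left(1 \right)} + 23\right)\right) = \left(69 + \frac{1}{100}\right) + \left(-40 + \left(\frac{1}{3} + 23\right)\right) = \frac{6901}{100} + \left(-40 + \frac{70}{3}\right) = \frac{6901}{100} - \frac{50}{3} = \frac{15703}{300}$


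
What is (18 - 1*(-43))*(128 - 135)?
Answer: -427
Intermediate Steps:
(18 - 1*(-43))*(128 - 135) = (18 + 43)*(-7) = 61*(-7) = -427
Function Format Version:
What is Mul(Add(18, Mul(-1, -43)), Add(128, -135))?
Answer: -427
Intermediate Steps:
Mul(Add(18, Mul(-1, -43)), Add(128, -135)) = Mul(Add(18, 43), -7) = Mul(61, -7) = -427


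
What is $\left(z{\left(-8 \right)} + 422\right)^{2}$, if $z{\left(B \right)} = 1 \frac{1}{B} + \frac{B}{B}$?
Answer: $\frac{11444689}{64} \approx 1.7882 \cdot 10^{5}$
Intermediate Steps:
$z{\left(B \right)} = 1 + \frac{1}{B}$ ($z{\left(B \right)} = \frac{1}{B} + 1 = 1 + \frac{1}{B}$)
$\left(z{\left(-8 \right)} + 422\right)^{2} = \left(\frac{1 - 8}{-8} + 422\right)^{2} = \left(\left(- \frac{1}{8}\right) \left(-7\right) + 422\right)^{2} = \left(\frac{7}{8} + 422\right)^{2} = \left(\frac{3383}{8}\right)^{2} = \frac{11444689}{64}$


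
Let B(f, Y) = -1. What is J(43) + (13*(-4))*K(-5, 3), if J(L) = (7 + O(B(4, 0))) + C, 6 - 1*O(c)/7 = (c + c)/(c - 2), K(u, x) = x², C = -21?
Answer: -1334/3 ≈ -444.67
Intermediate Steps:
O(c) = 42 - 14*c/(-2 + c) (O(c) = 42 - 7*(c + c)/(c - 2) = 42 - 7*2*c/(-2 + c) = 42 - 14*c/(-2 + c))
J(L) = 70/3 (J(L) = (7 + 28*(-3 - 1)/(-2 - 1)) - 21 = (7 + 28*(-4)/(-3)) - 21 = (7 + 28*(-⅓)*(-4)) - 21 = (7 + 112/3) - 21 = 133/3 - 21 = 70/3)
J(43) + (13*(-4))*K(-5, 3) = 70/3 + (13*(-4))*3² = 70/3 - 52*9 = 70/3 - 468 = -1334/3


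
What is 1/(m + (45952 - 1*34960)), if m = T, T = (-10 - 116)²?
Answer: 1/26868 ≈ 3.7219e-5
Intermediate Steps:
T = 15876 (T = (-126)² = 15876)
m = 15876
1/(m + (45952 - 1*34960)) = 1/(15876 + (45952 - 1*34960)) = 1/(15876 + (45952 - 34960)) = 1/(15876 + 10992) = 1/26868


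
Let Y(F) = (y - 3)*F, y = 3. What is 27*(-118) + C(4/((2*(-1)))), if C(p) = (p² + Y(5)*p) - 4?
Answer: -3186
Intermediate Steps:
Y(F) = 0 (Y(F) = (3 - 3)*F = 0*F = 0)
C(p) = -4 + p² (C(p) = (p² + 0*p) - 4 = (p² + 0) - 4 = p² - 4 = -4 + p²)
27*(-118) + C(4/((2*(-1)))) = 27*(-118) + (-4 + (4/((2*(-1))))²) = -3186 + (-4 + (4/(-2))²) = -3186 + (-4 + (4*(-½))²) = -3186 + (-4 + (-2)²) = -3186 + (-4 + 4) = -3186 + 0 = -3186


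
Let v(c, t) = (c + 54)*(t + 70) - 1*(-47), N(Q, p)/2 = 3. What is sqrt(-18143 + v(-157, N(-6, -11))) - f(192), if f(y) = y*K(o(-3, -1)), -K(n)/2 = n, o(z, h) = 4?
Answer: 1536 + 2*I*sqrt(6481) ≈ 1536.0 + 161.01*I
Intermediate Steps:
K(n) = -2*n
N(Q, p) = 6 (N(Q, p) = 2*3 = 6)
v(c, t) = 47 + (54 + c)*(70 + t) (v(c, t) = (54 + c)*(70 + t) + 47 = 47 + (54 + c)*(70 + t))
f(y) = -8*y (f(y) = y*(-2*4) = y*(-8) = -8*y)
sqrt(-18143 + v(-157, N(-6, -11))) - f(192) = sqrt(-18143 + (3827 + 54*6 + 70*(-157) - 157*6)) - (-8)*192 = sqrt(-18143 + (3827 + 324 - 10990 - 942)) - 1*(-1536) = sqrt(-18143 - 7781) + 1536 = sqrt(-25924) + 1536 = 2*I*sqrt(6481) + 1536 = 1536 + 2*I*sqrt(6481)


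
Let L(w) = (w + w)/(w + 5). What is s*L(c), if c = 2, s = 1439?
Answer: 5756/7 ≈ 822.29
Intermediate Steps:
L(w) = 2*w/(5 + w) (L(w) = (2*w)/(5 + w) = 2*w/(5 + w))
s*L(c) = 1439*(2*2/(5 + 2)) = 1439*(2*2/7) = 1439*(2*2*(⅐)) = 1439*(4/7) = 5756/7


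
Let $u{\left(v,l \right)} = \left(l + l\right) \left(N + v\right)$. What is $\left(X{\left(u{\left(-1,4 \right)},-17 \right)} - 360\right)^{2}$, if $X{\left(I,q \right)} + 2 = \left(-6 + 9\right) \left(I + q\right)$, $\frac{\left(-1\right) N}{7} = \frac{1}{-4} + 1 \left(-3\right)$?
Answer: $11881$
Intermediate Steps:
$N = \frac{91}{4}$ ($N = - 7 \left(\frac{1}{-4} + 1 \left(-3\right)\right) = - 7 \left(- \frac{1}{4} - 3\right) = \left(-7\right) \left(- \frac{13}{4}\right) = \frac{91}{4} \approx 22.75$)
$u{\left(v,l \right)} = 2 l \left(\frac{91}{4} + v\right)$ ($u{\left(v,l \right)} = \left(l + l\right) \left(\frac{91}{4} + v\right) = 2 l \left(\frac{91}{4} + v\right)$)
$X{\left(I,q \right)} = -2 + 3 I + 3 q$ ($X{\left(I,q \right)} = -2 + \left(-6 + 9\right) \left(I + q\right) = -2 + 3 \left(I + q\right) = -2 + \left(3 I + 3 q\right) = -2 + 3 I + 3 q$)
$\left(X{\left(u{\left(-1,4 \right)},-17 \right)} - 360\right)^{2} = \left(\left(-2 + 3 \cdot \frac{1}{2} \cdot 4 \left(91 + 4 \left(-1\right)\right) + 3 \left(-17\right)\right) - 360\right)^{2} = \left(\left(-2 + 3 \cdot \frac{1}{2} \cdot 4 \left(91 - 4\right) - 51\right) - 360\right)^{2} = \left(\left(-2 + 3 \cdot \frac{1}{2} \cdot 4 \cdot 87 - 51\right) - 360\right)^{2} = \left(\left(-2 + 3 \cdot 174 - 51\right) - 360\right)^{2} = \left(\left(-2 + 522 - 51\right) - 360\right)^{2} = \left(469 - 360\right)^{2} = 109^{2} = 11881$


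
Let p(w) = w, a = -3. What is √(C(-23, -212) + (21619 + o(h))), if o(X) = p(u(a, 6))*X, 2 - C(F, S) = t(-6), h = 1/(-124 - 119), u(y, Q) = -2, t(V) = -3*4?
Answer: √15770463/27 ≈ 147.08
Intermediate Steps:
t(V) = -12
h = -1/243 (h = 1/(-243) = -1/243 ≈ -0.0041152)
C(F, S) = 14 (C(F, S) = 2 - 1*(-12) = 2 + 12 = 14)
o(X) = -2*X
√(C(-23, -212) + (21619 + o(h))) = √(14 + (21619 - 2*(-1/243))) = √(14 + (21619 + 2/243)) = √(14 + 5253419/243) = √(5256821/243) = √15770463/27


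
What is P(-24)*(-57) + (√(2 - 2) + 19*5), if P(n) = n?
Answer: 1463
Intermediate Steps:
P(-24)*(-57) + (√(2 - 2) + 19*5) = -24*(-57) + (√(2 - 2) + 19*5) = 1368 + (√0 + 95) = 1368 + (0 + 95) = 1368 + 95 = 1463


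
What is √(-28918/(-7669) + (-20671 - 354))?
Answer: 3*I*√137370371987/7669 ≈ 144.99*I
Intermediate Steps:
√(-28918/(-7669) + (-20671 - 354)) = √(-28918*(-1/7669) - 21025) = √(28918/7669 - 21025) = √(-161211807/7669) = 3*I*√137370371987/7669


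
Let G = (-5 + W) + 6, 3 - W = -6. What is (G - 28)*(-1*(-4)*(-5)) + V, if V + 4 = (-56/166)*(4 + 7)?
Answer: 29240/83 ≈ 352.29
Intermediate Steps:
W = 9 (W = 3 - 1*(-6) = 3 + 6 = 9)
V = -640/83 (V = -4 + (-56/166)*(4 + 7) = -4 - 56*1/166*11 = -4 - 28/83*11 = -4 - 308/83 = -640/83 ≈ -7.7108)
G = 10 (G = (-5 + 9) + 6 = 4 + 6 = 10)
(G - 28)*(-1*(-4)*(-5)) + V = (10 - 28)*(-1*(-4)*(-5)) - 640/83 = -72*(-5) - 640/83 = -18*(-20) - 640/83 = 360 - 640/83 = 29240/83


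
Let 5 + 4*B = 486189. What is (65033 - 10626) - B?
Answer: -67139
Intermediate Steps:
B = 121546 (B = -5/4 + (1/4)*486189 = -5/4 + 486189/4 = 121546)
(65033 - 10626) - B = (65033 - 10626) - 1*121546 = 54407 - 121546 = -67139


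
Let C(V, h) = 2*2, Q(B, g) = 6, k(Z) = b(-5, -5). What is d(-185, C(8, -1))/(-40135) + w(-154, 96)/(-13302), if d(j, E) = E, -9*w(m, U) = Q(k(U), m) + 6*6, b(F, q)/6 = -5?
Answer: 201133/800813655 ≈ 0.00025116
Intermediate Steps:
b(F, q) = -30 (b(F, q) = 6*(-5) = -30)
k(Z) = -30
C(V, h) = 4
w(m, U) = -14/3 (w(m, U) = -(6 + 6*6)/9 = -(6 + 36)/9 = -⅑*42 = -14/3)
d(-185, C(8, -1))/(-40135) + w(-154, 96)/(-13302) = 4/(-40135) - 14/3/(-13302) = 4*(-1/40135) - 14/3*(-1/13302) = -4/40135 + 7/19953 = 201133/800813655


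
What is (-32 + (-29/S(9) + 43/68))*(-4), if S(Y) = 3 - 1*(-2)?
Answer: 12637/85 ≈ 148.67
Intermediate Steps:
S(Y) = 5 (S(Y) = 3 + 2 = 5)
(-32 + (-29/S(9) + 43/68))*(-4) = (-32 + (-29/5 + 43/68))*(-4) = (-32 - 1757/340)*(-4) = -12637/340*(-4) = 12637/85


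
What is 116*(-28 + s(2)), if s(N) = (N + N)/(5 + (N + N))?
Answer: -28768/9 ≈ -3196.4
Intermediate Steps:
s(N) = 2*N/(5 + 2*N) (s(N) = (2*N)/(5 + 2*N) = 2*N/(5 + 2*N))
116*(-28 + s(2)) = 116*(-28 + 2*2/(5 + 2*2)) = 116*(-28 + 2*2/(5 + 4)) = 116*(-28 + 2*2/9) = 116*(-28 + 2*2*(⅑)) = 116*(-28 + 4/9) = 116*(-248/9) = -28768/9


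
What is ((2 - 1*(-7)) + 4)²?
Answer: 169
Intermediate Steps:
((2 - 1*(-7)) + 4)² = ((2 + 7) + 4)² = (9 + 4)² = 13² = 169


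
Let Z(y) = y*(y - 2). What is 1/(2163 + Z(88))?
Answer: 1/9731 ≈ 0.00010276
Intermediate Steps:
Z(y) = y*(-2 + y)
1/(2163 + Z(88)) = 1/(2163 + 88*(-2 + 88)) = 1/(2163 + 88*86) = 1/(2163 + 7568) = 1/9731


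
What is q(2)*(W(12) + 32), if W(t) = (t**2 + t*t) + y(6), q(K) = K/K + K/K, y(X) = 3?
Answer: 646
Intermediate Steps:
q(K) = 2 (q(K) = 1 + 1 = 2)
W(t) = 3 + 2*t**2 (W(t) = (t**2 + t*t) + 3 = (t**2 + t**2) + 3 = 2*t**2 + 3 = 3 + 2*t**2)
q(2)*(W(12) + 32) = 2*((3 + 2*12**2) + 32) = 2*((3 + 2*144) + 32) = 2*((3 + 288) + 32) = 2*(291 + 32) = 2*323 = 646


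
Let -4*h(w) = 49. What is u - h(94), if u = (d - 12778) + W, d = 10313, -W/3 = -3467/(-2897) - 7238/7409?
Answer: -210638680207/85855492 ≈ -2453.4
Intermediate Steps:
W = -14155551/21463873 (W = -3*(-3467/(-2897) - 7238/7409) = -3*(-3467*(-1/2897) - 7238*1/7409) = -3*(3467/2897 - 7238/7409) = -3*4718517/21463873 = -14155551/21463873 ≈ -0.65951)
h(w) = -49/4 (h(w) = -¼*49 = -49/4)
u = -52922602496/21463873 (u = (10313 - 12778) - 14155551/21463873 = -2465 - 14155551/21463873 = -52922602496/21463873 ≈ -2465.7)
u - h(94) = -52922602496/21463873 - 1*(-49/4) = -52922602496/21463873 + 49/4 = -210638680207/85855492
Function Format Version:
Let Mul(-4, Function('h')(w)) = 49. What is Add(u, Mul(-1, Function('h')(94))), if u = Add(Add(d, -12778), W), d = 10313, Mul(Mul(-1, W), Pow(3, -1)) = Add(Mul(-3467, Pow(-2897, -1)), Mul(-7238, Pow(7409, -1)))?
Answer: Rational(-210638680207, 85855492) ≈ -2453.4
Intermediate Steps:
W = Rational(-14155551, 21463873) (W = Mul(-3, Add(Mul(-3467, Pow(-2897, -1)), Mul(-7238, Pow(7409, -1)))) = Mul(-3, Add(Mul(-3467, Rational(-1, 2897)), Mul(-7238, Rational(1, 7409)))) = Mul(-3, Add(Rational(3467, 2897), Rational(-7238, 7409))) = Mul(-3, Rational(4718517, 21463873)) = Rational(-14155551, 21463873) ≈ -0.65951)
Function('h')(w) = Rational(-49, 4) (Function('h')(w) = Mul(Rational(-1, 4), 49) = Rational(-49, 4))
u = Rational(-52922602496, 21463873) (u = Add(Add(10313, -12778), Rational(-14155551, 21463873)) = Add(-2465, Rational(-14155551, 21463873)) = Rational(-52922602496, 21463873) ≈ -2465.7)
Add(u, Mul(-1, Function('h')(94))) = Add(Rational(-52922602496, 21463873), Mul(-1, Rational(-49, 4))) = Add(Rational(-52922602496, 21463873), Rational(49, 4)) = Rational(-210638680207, 85855492)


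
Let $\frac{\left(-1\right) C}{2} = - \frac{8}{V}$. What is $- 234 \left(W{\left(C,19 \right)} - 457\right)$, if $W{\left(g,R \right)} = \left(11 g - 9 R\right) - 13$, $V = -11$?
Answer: $153738$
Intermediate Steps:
$C = - \frac{16}{11}$ ($C = - 2 \left(- \frac{8}{-11}\right) = - 2 \left(\left(-8\right) \left(- \frac{1}{11}\right)\right) = \left(-2\right) \frac{8}{11} = - \frac{16}{11} \approx -1.4545$)
$W{\left(g,R \right)} = -13 - 9 R + 11 g$ ($W{\left(g,R \right)} = \left(- 9 R + 11 g\right) - 13 = -13 - 9 R + 11 g$)
$- 234 \left(W{\left(C,19 \right)} - 457\right) = - 234 \left(\left(-13 - 171 + 11 \left(- \frac{16}{11}\right)\right) - 457\right) = - 234 \left(\left(-13 - 171 - 16\right) - 457\right) = - 234 \left(-200 - 457\right) = \left(-234\right) \left(-657\right) = 153738$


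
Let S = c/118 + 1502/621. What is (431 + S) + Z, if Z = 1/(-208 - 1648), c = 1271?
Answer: 30205755521/68001984 ≈ 444.19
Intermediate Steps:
S = 966527/73278 (S = 1271/118 + 1502/621 = 966527/73278 ≈ 13.190)
Z = -1/1856 (Z = 1/(-1856) = -1/1856 ≈ -0.00053879)
(431 + S) + Z = (431 + 966527/73278) - 1/1856 = 32549345/73278 - 1/1856 = 30205755521/68001984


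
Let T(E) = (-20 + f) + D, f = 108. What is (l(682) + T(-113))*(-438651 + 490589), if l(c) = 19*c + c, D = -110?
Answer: 707291684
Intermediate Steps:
T(E) = -22 (T(E) = (-20 + 108) - 110 = 88 - 110 = -22)
l(c) = 20*c
(l(682) + T(-113))*(-438651 + 490589) = (20*682 - 22)*(-438651 + 490589) = (13640 - 22)*51938 = 13618*51938 = 707291684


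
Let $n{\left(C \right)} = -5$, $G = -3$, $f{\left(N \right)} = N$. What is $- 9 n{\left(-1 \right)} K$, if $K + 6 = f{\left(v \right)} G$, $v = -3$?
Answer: $135$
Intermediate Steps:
$K = 3$ ($K = -6 - -9 = -6 + 9 = 3$)
$- 9 n{\left(-1 \right)} K = \left(-9\right) \left(-5\right) 3 = 45 \cdot 3 = 135$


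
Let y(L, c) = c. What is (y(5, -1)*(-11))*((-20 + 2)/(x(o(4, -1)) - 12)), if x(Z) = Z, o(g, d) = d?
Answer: 198/13 ≈ 15.231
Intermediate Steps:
(y(5, -1)*(-11))*((-20 + 2)/(x(o(4, -1)) - 12)) = (-1*(-11))*((-20 + 2)/(-1 - 12)) = 11*(-18/(-13)) = 11*(-18*(-1/13)) = 11*(18/13) = 198/13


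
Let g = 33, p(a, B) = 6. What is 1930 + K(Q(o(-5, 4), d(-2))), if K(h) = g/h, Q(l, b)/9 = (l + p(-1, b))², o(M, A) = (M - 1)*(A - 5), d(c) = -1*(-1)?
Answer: 833771/432 ≈ 1930.0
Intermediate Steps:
d(c) = 1
o(M, A) = (-1 + M)*(-5 + A)
Q(l, b) = 9*(6 + l)² (Q(l, b) = 9*(l + 6)² = 9*(6 + l)²)
K(h) = 33/h
1930 + K(Q(o(-5, 4), d(-2))) = 1930 + 33/((9*(6 + (5 - 1*4 - 5*(-5) + 4*(-5)))²)) = 1930 + 33/((9*(6 + (5 - 4 + 25 - 20))²)) = 1930 + 33/((9*(6 + 6)²)) = 1930 + 33/((9*12²)) = 1930 + 33/((9*144)) = 1930 + 33/1296 = 1930 + 33*(1/1296) = 1930 + 11/432 = 833771/432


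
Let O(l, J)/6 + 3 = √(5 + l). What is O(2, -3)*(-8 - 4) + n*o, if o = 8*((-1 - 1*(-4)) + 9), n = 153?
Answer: 14904 - 72*√7 ≈ 14714.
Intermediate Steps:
O(l, J) = -18 + 6*√(5 + l)
o = 96 (o = 8*((-1 + 4) + 9) = 8*(3 + 9) = 8*12 = 96)
O(2, -3)*(-8 - 4) + n*o = (-18 + 6*√(5 + 2))*(-8 - 4) + 153*96 = (-18 + 6*√7)*(-12) + 14688 = (216 - 72*√7) + 14688 = 14904 - 72*√7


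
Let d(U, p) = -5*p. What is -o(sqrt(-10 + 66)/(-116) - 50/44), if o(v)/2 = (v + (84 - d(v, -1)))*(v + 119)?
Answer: -3735563063/203522 + 2153*sqrt(14)/319 ≈ -18329.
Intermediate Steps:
o(v) = 2*(79 + v)*(119 + v) (o(v) = 2*((v + (84 - (-5)*(-1)))*(v + 119)) = 2*((v + (84 - 1*5))*(119 + v)) = 2*((v + (84 - 5))*(119 + v)) = 2*((v + 79)*(119 + v)) = 2*((79 + v)*(119 + v)) = 2*(79 + v)*(119 + v))
-o(sqrt(-10 + 66)/(-116) - 50/44) = -(18802 + 2*(sqrt(-10 + 66)/(-116) - 50/44)**2 + 396*(sqrt(-10 + 66)/(-116) - 50/44)) = -(18802 + 2*(sqrt(56)*(-1/116) - 50*1/44)**2 + 396*(sqrt(56)*(-1/116) - 50*1/44)) = -(18802 + 2*((2*sqrt(14))*(-1/116) - 25/22)**2 + 396*((2*sqrt(14))*(-1/116) - 25/22)) = -(18802 + 2*(-sqrt(14)/58 - 25/22)**2 + 396*(-sqrt(14)/58 - 25/22)) = -(18802 + 2*(-25/22 - sqrt(14)/58)**2 + 396*(-25/22 - sqrt(14)/58)) = -(18802 + 2*(-25/22 - sqrt(14)/58)**2 + (-450 - 198*sqrt(14)/29)) = -(18352 + 2*(-25/22 - sqrt(14)/58)**2 - 198*sqrt(14)/29) = -18352 - 2*(-25/22 - sqrt(14)/58)**2 + 198*sqrt(14)/29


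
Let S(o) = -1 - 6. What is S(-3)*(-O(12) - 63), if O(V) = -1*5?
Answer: 406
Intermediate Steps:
O(V) = -5
S(o) = -7
S(-3)*(-O(12) - 63) = -7*(-1*(-5) - 63) = -7*(5 - 63) = -7*(-58) = 406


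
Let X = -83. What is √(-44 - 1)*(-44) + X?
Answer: -83 - 132*I*√5 ≈ -83.0 - 295.16*I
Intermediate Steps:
√(-44 - 1)*(-44) + X = √(-44 - 1)*(-44) - 83 = √(-45)*(-44) - 83 = (3*I*√5)*(-44) - 83 = -132*I*√5 - 83 = -83 - 132*I*√5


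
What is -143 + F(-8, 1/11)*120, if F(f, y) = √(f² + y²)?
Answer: -143 + 120*√7745/11 ≈ 817.06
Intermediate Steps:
-143 + F(-8, 1/11)*120 = -143 + √((-8)² + (1/11)²)*120 = -143 + √(64 + (1/11)²)*120 = -143 + √(64 + 1/121)*120 = -143 + √(7745/121)*120 = -143 + (√7745/11)*120 = -143 + 120*√7745/11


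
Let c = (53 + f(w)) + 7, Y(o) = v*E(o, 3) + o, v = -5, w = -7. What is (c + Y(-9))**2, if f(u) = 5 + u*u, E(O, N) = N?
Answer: 8100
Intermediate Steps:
Y(o) = -15 + o (Y(o) = -5*3 + o = -15 + o)
f(u) = 5 + u**2
c = 114 (c = (53 + (5 + (-7)**2)) + 7 = (53 + (5 + 49)) + 7 = (53 + 54) + 7 = 107 + 7 = 114)
(c + Y(-9))**2 = (114 + (-15 - 9))**2 = (114 - 24)**2 = 90**2 = 8100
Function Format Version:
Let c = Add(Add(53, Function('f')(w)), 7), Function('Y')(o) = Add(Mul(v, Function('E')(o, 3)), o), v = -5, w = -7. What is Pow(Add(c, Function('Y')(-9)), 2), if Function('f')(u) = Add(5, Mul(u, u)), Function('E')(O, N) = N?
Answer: 8100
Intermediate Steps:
Function('Y')(o) = Add(-15, o) (Function('Y')(o) = Add(Mul(-5, 3), o) = Add(-15, o))
Function('f')(u) = Add(5, Pow(u, 2))
c = 114 (c = Add(Add(53, Add(5, Pow(-7, 2))), 7) = Add(Add(53, Add(5, 49)), 7) = Add(Add(53, 54), 7) = Add(107, 7) = 114)
Pow(Add(c, Function('Y')(-9)), 2) = Pow(Add(114, Add(-15, -9)), 2) = Pow(Add(114, -24), 2) = Pow(90, 2) = 8100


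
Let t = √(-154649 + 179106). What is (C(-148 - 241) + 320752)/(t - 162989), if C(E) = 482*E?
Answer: -329074791/402505904 - 2019*√24457/402505904 ≈ -0.81835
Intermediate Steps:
t = √24457 ≈ 156.39
(C(-148 - 241) + 320752)/(t - 162989) = (482*(-148 - 241) + 320752)/(√24457 - 162989) = (482*(-389) + 320752)/(-162989 + √24457) = (-187498 + 320752)/(-162989 + √24457) = 133254/(-162989 + √24457)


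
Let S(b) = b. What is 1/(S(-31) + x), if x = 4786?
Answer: 1/4755 ≈ 0.00021030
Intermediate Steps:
1/(S(-31) + x) = 1/(-31 + 4786) = 1/4755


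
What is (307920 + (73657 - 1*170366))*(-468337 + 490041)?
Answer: 4584123544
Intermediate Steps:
(307920 + (73657 - 1*170366))*(-468337 + 490041) = (307920 + (73657 - 170366))*21704 = (307920 - 96709)*21704 = 211211*21704 = 4584123544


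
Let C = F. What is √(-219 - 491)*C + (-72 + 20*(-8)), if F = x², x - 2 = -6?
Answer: -232 + 16*I*√710 ≈ -232.0 + 426.33*I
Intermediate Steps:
x = -4 (x = 2 - 6 = -4)
F = 16 (F = (-4)² = 16)
C = 16
√(-219 - 491)*C + (-72 + 20*(-8)) = √(-219 - 491)*16 + (-72 + 20*(-8)) = √(-710)*16 + (-72 - 160) = (I*√710)*16 - 232 = 16*I*√710 - 232 = -232 + 16*I*√710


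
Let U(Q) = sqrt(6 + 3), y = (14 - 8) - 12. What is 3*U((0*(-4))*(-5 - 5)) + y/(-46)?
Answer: 210/23 ≈ 9.1304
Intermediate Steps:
y = -6 (y = 6 - 12 = -6)
U(Q) = 3 (U(Q) = sqrt(9) = 3)
3*U((0*(-4))*(-5 - 5)) + y/(-46) = 3*3 - 6/(-46) = 9 - 6*(-1/46) = 9 + 3/23 = 210/23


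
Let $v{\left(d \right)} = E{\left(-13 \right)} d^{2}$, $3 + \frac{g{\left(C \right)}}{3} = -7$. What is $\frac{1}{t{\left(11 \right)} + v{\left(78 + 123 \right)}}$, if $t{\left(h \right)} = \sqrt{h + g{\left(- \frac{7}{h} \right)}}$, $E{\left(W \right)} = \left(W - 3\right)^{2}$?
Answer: $\frac{10342656}{106970533134355} - \frac{i \sqrt{19}}{106970533134355} \approx 9.6687 \cdot 10^{-8} - 4.0749 \cdot 10^{-14} i$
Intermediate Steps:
$g{\left(C \right)} = -30$ ($g{\left(C \right)} = -9 + 3 \left(-7\right) = -9 - 21 = -30$)
$E{\left(W \right)} = \left(-3 + W\right)^{2}$
$t{\left(h \right)} = \sqrt{-30 + h}$ ($t{\left(h \right)} = \sqrt{h - 30} = \sqrt{-30 + h}$)
$v{\left(d \right)} = 256 d^{2}$ ($v{\left(d \right)} = \left(-3 - 13\right)^{2} d^{2} = \left(-16\right)^{2} d^{2} = 256 d^{2}$)
$\frac{1}{t{\left(11 \right)} + v{\left(78 + 123 \right)}} = \frac{1}{\sqrt{-30 + 11} + 256 \left(78 + 123\right)^{2}} = \frac{1}{\sqrt{-19} + 256 \cdot 201^{2}} = \frac{1}{i \sqrt{19} + 256 \cdot 40401} = \frac{1}{i \sqrt{19} + 10342656} = \frac{1}{10342656 + i \sqrt{19}}$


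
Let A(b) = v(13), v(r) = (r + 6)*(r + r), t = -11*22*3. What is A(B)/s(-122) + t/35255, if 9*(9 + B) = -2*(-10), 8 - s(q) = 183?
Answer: -318964/112175 ≈ -2.8434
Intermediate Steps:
s(q) = -175 (s(q) = 8 - 1*183 = 8 - 183 = -175)
t = -726 (t = -242*3 = -726)
v(r) = 2*r*(6 + r) (v(r) = (6 + r)*(2*r) = 2*r*(6 + r))
B = -61/9 (B = -9 + (-2*(-10))/9 = -9 + (1/9)*20 = -9 + 20/9 = -61/9 ≈ -6.7778)
A(b) = 494 (A(b) = 2*13*(6 + 13) = 2*13*19 = 494)
A(B)/s(-122) + t/35255 = 494/(-175) - 726/35255 = 494*(-1/175) - 726*1/35255 = -494/175 - 66/3205 = -318964/112175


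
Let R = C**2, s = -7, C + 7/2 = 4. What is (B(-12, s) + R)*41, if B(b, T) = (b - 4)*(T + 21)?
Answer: -36695/4 ≈ -9173.8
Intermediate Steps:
C = 1/2 (C = -7/2 + 4 = 1/2 ≈ 0.50000)
B(b, T) = (-4 + b)*(21 + T)
R = 1/4 (R = (1/2)**2 = 1/4 ≈ 0.25000)
(B(-12, s) + R)*41 = ((-84 - 4*(-7) + 21*(-12) - 7*(-12)) + 1/4)*41 = ((-84 + 28 - 252 + 84) + 1/4)*41 = (-224 + 1/4)*41 = -895/4*41 = -36695/4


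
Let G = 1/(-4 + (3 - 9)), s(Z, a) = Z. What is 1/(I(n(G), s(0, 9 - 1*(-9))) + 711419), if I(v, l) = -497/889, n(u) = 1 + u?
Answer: 127/90350142 ≈ 1.4056e-6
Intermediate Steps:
G = -⅒ (G = 1/(-4 - 6) = 1/(-10) = -⅒ ≈ -0.10000)
I(v, l) = -71/127 (I(v, l) = -497*1/889 = -71/127)
1/(I(n(G), s(0, 9 - 1*(-9))) + 711419) = 1/(-71/127 + 711419) = 1/(90350142/127) = 127/90350142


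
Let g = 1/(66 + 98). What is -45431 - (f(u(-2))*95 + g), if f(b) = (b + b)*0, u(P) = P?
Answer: -7450685/164 ≈ -45431.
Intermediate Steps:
g = 1/164 ≈ 0.0060976
f(b) = 0 (f(b) = (2*b)*0 = 0)
-45431 - (f(u(-2))*95 + g) = -45431 - (0*95 + 1/164) = -45431 - (0 + 1/164) = -45431 - 1*1/164 = -45431 - 1/164 = -7450685/164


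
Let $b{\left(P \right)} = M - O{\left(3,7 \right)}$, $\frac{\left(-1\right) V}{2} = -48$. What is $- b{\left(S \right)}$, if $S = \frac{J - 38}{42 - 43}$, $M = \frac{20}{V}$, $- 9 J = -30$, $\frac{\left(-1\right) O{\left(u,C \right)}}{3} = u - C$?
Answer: $\frac{283}{24} \approx 11.792$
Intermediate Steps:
$V = 96$ ($V = \left(-2\right) \left(-48\right) = 96$)
$O{\left(u,C \right)} = - 3 u + 3 C$ ($O{\left(u,C \right)} = - 3 \left(u - C\right) = - 3 u + 3 C$)
$J = \frac{10}{3}$ ($J = \left(- \frac{1}{9}\right) \left(-30\right) = \frac{10}{3} \approx 3.3333$)
$M = \frac{5}{24}$ ($M = \frac{20}{96} = 20 \cdot \frac{1}{96} = \frac{5}{24} \approx 0.20833$)
$S = \frac{104}{3}$ ($S = \frac{\frac{10}{3} - 38}{42 - 43} = - \frac{104}{3 \left(-1\right)} = \left(- \frac{104}{3}\right) \left(-1\right) = \frac{104}{3} \approx 34.667$)
$b{\left(P \right)} = - \frac{283}{24}$ ($b{\left(P \right)} = \frac{5}{24} - \left(\left(-3\right) 3 + 3 \cdot 7\right) = \frac{5}{24} - \left(-9 + 21\right) = \frac{5}{24} - 12 = - \frac{283}{24}$)
$- b{\left(S \right)} = \left(-1\right) \left(- \frac{283}{24}\right) = \frac{283}{24}$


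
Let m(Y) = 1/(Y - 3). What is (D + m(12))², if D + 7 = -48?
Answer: 244036/81 ≈ 3012.8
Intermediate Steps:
m(Y) = 1/(-3 + Y)
D = -55 (D = -7 - 48 = -55)
(D + m(12))² = (-55 + 1/(-3 + 12))² = (-55 + 1/9)² = (-55 + ⅑)² = (-494/9)² = 244036/81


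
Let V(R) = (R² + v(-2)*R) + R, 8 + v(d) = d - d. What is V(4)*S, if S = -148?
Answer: 1776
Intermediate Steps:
v(d) = -8 (v(d) = -8 + (d - d) = -8 + 0 = -8)
V(R) = R² - 7*R (V(R) = (R² - 8*R) + R = R² - 7*R)
V(4)*S = (4*(-7 + 4))*(-148) = (4*(-3))*(-148) = -12*(-148) = 1776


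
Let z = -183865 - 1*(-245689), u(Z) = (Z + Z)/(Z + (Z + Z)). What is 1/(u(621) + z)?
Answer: 3/185474 ≈ 1.6175e-5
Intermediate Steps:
u(Z) = 2/3 (u(Z) = (2*Z)/(Z + 2*Z) = (2*Z)/((3*Z)) = (2*Z)*(1/(3*Z)) = 2/3)
z = 61824 (z = -183865 + 245689 = 61824)
1/(u(621) + z) = 1/(2/3 + 61824) = 1/(185474/3) = 3/185474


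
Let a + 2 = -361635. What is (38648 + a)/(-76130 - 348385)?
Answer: 107663/141505 ≈ 0.76084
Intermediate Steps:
a = -361637 (a = -2 - 361635 = -361637)
(38648 + a)/(-76130 - 348385) = (38648 - 361637)/(-76130 - 348385) = -322989/(-424515) = -322989*(-1/424515) = 107663/141505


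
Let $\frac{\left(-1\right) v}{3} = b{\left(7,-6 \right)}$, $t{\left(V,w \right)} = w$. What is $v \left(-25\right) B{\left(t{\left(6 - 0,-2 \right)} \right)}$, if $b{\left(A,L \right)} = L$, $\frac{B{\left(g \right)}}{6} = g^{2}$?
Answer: $-10800$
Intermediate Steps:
$B{\left(g \right)} = 6 g^{2}$
$v = 18$ ($v = \left(-3\right) \left(-6\right) = 18$)
$v \left(-25\right) B{\left(t{\left(6 - 0,-2 \right)} \right)} = 18 \left(-25\right) 6 \left(-2\right)^{2} = - 450 \cdot 6 \cdot 4 = \left(-450\right) 24 = -10800$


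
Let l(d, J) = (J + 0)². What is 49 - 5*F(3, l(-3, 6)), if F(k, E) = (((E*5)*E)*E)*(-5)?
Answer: 5832049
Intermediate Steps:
l(d, J) = J²
F(k, E) = -25*E³ (F(k, E) = (((5*E)*E)*E)*(-5) = ((5*E²)*E)*(-5) = (5*E³)*(-5) = -25*E³)
49 - 5*F(3, l(-3, 6)) = 49 - (-125)*(6²)³ = 49 - (-125)*36³ = 49 - (-125)*46656 = 49 - 5*(-1166400) = 49 + 5832000 = 5832049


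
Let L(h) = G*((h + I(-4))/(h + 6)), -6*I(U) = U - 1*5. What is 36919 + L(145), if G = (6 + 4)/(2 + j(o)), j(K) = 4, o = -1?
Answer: 33450079/906 ≈ 36921.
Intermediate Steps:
G = 5/3 (G = (6 + 4)/(2 + 4) = 10/6 = 10*(⅙) = 5/3 ≈ 1.6667)
I(U) = ⅚ - U/6 (I(U) = -(U - 1*5)/6 = -(U - 5)/6 = -(-5 + U)/6 = ⅚ - U/6)
L(h) = 5*(3/2 + h)/(3*(6 + h)) (L(h) = 5*((h + (⅚ - ⅙*(-4)))/(h + 6))/3 = 5*((h + (⅚ + ⅔))/(6 + h))/3 = 5*((h + 3/2)/(6 + h))/3 = 5*((3/2 + h)/(6 + h))/3 = 5*(3/2 + h)/(3*(6 + h)))
36919 + L(145) = 36919 + 5*(3 + 2*145)/(6*(6 + 145)) = 36919 + (⅚)*(3 + 290)/151 = 36919 + (⅚)*(1/151)*293 = 36919 + 1465/906 = 33450079/906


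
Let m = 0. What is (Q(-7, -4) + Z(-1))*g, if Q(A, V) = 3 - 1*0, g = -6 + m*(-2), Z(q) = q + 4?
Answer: -36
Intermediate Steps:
Z(q) = 4 + q
g = -6 (g = -6 + 0*(-2) = -6 + 0 = -6)
Q(A, V) = 3 (Q(A, V) = 3 + 0 = 3)
(Q(-7, -4) + Z(-1))*g = (3 + (4 - 1))*(-6) = (3 + 3)*(-6) = 6*(-6) = -36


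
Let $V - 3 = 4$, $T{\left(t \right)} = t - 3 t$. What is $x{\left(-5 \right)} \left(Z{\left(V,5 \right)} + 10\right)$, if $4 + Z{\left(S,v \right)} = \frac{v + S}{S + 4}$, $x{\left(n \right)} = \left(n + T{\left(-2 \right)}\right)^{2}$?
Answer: $\frac{78}{11} \approx 7.0909$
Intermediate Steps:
$T{\left(t \right)} = - 2 t$
$x{\left(n \right)} = \left(4 + n\right)^{2}$ ($x{\left(n \right)} = \left(n - -4\right)^{2} = \left(n + 4\right)^{2} = \left(4 + n\right)^{2}$)
$V = 7$ ($V = 3 + 4 = 7$)
$Z{\left(S,v \right)} = -4 + \frac{S + v}{4 + S}$ ($Z{\left(S,v \right)} = -4 + \frac{v + S}{S + 4} = -4 + \frac{S + v}{4 + S}$)
$x{\left(-5 \right)} \left(Z{\left(V,5 \right)} + 10\right) = \left(4 - 5\right)^{2} \left(\frac{-16 + 5 - 21}{4 + 7} + 10\right) = \left(-1\right)^{2} \left(\frac{-16 + 5 - 21}{11} + 10\right) = 1 \left(\frac{1}{11} \left(-32\right) + 10\right) = 1 \left(- \frac{32}{11} + 10\right) = 1 \cdot \frac{78}{11} = \frac{78}{11}$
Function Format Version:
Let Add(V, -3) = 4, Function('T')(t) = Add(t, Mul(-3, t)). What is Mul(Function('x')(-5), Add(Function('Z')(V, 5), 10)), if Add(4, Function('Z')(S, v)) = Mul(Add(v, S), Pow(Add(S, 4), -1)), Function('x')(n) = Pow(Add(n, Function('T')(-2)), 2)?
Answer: Rational(78, 11) ≈ 7.0909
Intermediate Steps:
Function('T')(t) = Mul(-2, t)
Function('x')(n) = Pow(Add(4, n), 2) (Function('x')(n) = Pow(Add(n, Mul(-2, -2)), 2) = Pow(Add(n, 4), 2) = Pow(Add(4, n), 2))
V = 7 (V = Add(3, 4) = 7)
Function('Z')(S, v) = Add(-4, Mul(Pow(Add(4, S), -1), Add(S, v))) (Function('Z')(S, v) = Add(-4, Mul(Add(v, S), Pow(Add(S, 4), -1))) = Add(-4, Mul(Add(S, v), Pow(Add(4, S), -1))) = Add(-4, Mul(Pow(Add(4, S), -1), Add(S, v))))
Mul(Function('x')(-5), Add(Function('Z')(V, 5), 10)) = Mul(Pow(Add(4, -5), 2), Add(Mul(Pow(Add(4, 7), -1), Add(-16, 5, Mul(-3, 7))), 10)) = Mul(Pow(-1, 2), Add(Mul(Pow(11, -1), Add(-16, 5, -21)), 10)) = Mul(1, Add(Mul(Rational(1, 11), -32), 10)) = Mul(1, Add(Rational(-32, 11), 10)) = Mul(1, Rational(78, 11)) = Rational(78, 11)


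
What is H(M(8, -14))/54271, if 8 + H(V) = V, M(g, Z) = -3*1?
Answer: -11/54271 ≈ -0.00020269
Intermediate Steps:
M(g, Z) = -3
H(V) = -8 + V
H(M(8, -14))/54271 = (-8 - 3)/54271 = -11*1/54271 = -11/54271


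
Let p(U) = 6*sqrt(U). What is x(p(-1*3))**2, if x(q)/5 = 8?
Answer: 1600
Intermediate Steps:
x(q) = 40 (x(q) = 5*8 = 40)
x(p(-1*3))**2 = 40**2 = 1600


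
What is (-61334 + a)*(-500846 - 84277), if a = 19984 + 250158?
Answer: -122178363384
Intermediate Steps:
a = 270142
(-61334 + a)*(-500846 - 84277) = (-61334 + 270142)*(-500846 - 84277) = 208808*(-585123) = -122178363384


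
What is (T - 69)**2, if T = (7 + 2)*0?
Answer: 4761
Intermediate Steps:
T = 0 (T = 9*0 = 0)
(T - 69)**2 = (0 - 69)**2 = (-69)**2 = 4761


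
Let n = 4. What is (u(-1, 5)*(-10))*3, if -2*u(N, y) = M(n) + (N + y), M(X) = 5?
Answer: 135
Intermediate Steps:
u(N, y) = -5/2 - N/2 - y/2 (u(N, y) = -(5 + (N + y))/2 = -(5 + N + y)/2 = -5/2 - N/2 - y/2)
(u(-1, 5)*(-10))*3 = ((-5/2 - ½*(-1) - ½*5)*(-10))*3 = ((-5/2 + ½ - 5/2)*(-10))*3 = -9/2*(-10)*3 = 45*3 = 135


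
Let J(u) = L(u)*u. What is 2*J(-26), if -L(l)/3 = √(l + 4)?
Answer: 156*I*√22 ≈ 731.71*I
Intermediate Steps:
L(l) = -3*√(4 + l) (L(l) = -3*√(l + 4) = -3*√(4 + l))
J(u) = -3*u*√(4 + u) (J(u) = (-3*√(4 + u))*u = -3*u*√(4 + u))
2*J(-26) = 2*(-3*(-26)*√(4 - 26)) = 2*(-3*(-26)*√(-22)) = 2*(-3*(-26)*I*√22) = 2*(78*I*√22) = 156*I*√22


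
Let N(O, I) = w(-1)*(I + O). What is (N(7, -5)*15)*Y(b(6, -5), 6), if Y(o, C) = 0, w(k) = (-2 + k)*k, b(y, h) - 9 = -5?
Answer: 0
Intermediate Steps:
b(y, h) = 4 (b(y, h) = 9 - 5 = 4)
w(k) = k*(-2 + k)
N(O, I) = 3*I + 3*O (N(O, I) = (-(-2 - 1))*(I + O) = (-1*(-3))*(I + O) = 3*(I + O) = 3*I + 3*O)
(N(7, -5)*15)*Y(b(6, -5), 6) = ((3*(-5) + 3*7)*15)*0 = ((-15 + 21)*15)*0 = (6*15)*0 = 90*0 = 0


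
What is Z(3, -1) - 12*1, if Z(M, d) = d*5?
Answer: -17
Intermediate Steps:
Z(M, d) = 5*d
Z(3, -1) - 12*1 = 5*(-1) - 12*1 = -5 - 12 = -17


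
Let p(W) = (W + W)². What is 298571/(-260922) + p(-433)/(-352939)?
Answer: -301057369601/92089549758 ≈ -3.2692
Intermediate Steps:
p(W) = 4*W² (p(W) = (2*W)² = 4*W²)
298571/(-260922) + p(-433)/(-352939) = 298571/(-260922) + (4*(-433)²)/(-352939) = 298571*(-1/260922) + (4*187489)*(-1/352939) = -298571/260922 + 749956*(-1/352939) = -298571/260922 - 749956/352939 = -301057369601/92089549758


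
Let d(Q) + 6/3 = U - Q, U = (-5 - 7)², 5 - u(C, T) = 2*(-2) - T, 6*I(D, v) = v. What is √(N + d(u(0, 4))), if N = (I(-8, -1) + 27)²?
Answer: √30565/6 ≈ 29.138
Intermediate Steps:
I(D, v) = v/6
u(C, T) = 9 + T (u(C, T) = 5 - (2*(-2) - T) = 5 - (-4 - T) = 5 + (4 + T) = 9 + T)
U = 144 (U = (-12)² = 144)
d(Q) = 142 - Q (d(Q) = -2 + (144 - Q) = 142 - Q)
N = 25921/36 (N = ((⅙)*(-1) + 27)² = (-⅙ + 27)² = (161/6)² = 25921/36 ≈ 720.03)
√(N + d(u(0, 4))) = √(25921/36 + (142 - (9 + 4))) = √(25921/36 + (142 - 1*13)) = √(25921/36 + (142 - 13)) = √(25921/36 + 129) = √(30565/36) = √30565/6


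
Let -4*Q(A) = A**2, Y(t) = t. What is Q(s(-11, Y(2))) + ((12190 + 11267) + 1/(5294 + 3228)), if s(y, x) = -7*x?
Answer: 199482977/8522 ≈ 23408.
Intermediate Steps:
Q(A) = -A**2/4
Q(s(-11, Y(2))) + ((12190 + 11267) + 1/(5294 + 3228)) = -(-7*2)**2/4 + ((12190 + 11267) + 1/(5294 + 3228)) = -1/4*(-14)**2 + (23457 + 1/8522) = -1/4*196 + (23457 + 1/8522) = -49 + 199900555/8522 = 199482977/8522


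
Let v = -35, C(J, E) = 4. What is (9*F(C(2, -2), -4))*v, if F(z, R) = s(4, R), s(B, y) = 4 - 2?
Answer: -630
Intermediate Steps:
s(B, y) = 2
F(z, R) = 2
(9*F(C(2, -2), -4))*v = (9*2)*(-35) = 18*(-35) = -630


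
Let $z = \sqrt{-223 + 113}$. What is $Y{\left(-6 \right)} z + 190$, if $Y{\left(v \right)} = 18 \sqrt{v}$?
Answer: $190 - 36 \sqrt{165} \approx -272.43$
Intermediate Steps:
$z = i \sqrt{110}$ ($z = \sqrt{-110} = i \sqrt{110} \approx 10.488 i$)
$Y{\left(-6 \right)} z + 190 = 18 \sqrt{-6} i \sqrt{110} + 190 = 18 i \sqrt{6} i \sqrt{110} + 190 = - 36 \sqrt{165} + 190 = 190 - 36 \sqrt{165}$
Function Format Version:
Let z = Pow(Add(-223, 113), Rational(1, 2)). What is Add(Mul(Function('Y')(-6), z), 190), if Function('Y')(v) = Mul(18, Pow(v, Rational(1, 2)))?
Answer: Add(190, Mul(-36, Pow(165, Rational(1, 2)))) ≈ -272.43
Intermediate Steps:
z = Mul(I, Pow(110, Rational(1, 2))) (z = Pow(-110, Rational(1, 2)) = Mul(I, Pow(110, Rational(1, 2))) ≈ Mul(10.488, I))
Add(Mul(Function('Y')(-6), z), 190) = Add(Mul(Mul(18, Pow(-6, Rational(1, 2))), Mul(I, Pow(110, Rational(1, 2)))), 190) = Add(Mul(Mul(18, Mul(I, Pow(6, Rational(1, 2)))), Mul(I, Pow(110, Rational(1, 2)))), 190) = Add(Mul(Mul(18, I, Pow(6, Rational(1, 2))), Mul(I, Pow(110, Rational(1, 2)))), 190) = Add(Mul(-36, Pow(165, Rational(1, 2))), 190) = Add(190, Mul(-36, Pow(165, Rational(1, 2))))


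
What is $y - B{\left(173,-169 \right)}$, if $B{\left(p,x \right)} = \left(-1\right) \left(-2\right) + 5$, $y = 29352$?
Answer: $29345$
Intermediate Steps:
$B{\left(p,x \right)} = 7$ ($B{\left(p,x \right)} = 2 + 5 = 7$)
$y - B{\left(173,-169 \right)} = 29352 - 7 = 29345$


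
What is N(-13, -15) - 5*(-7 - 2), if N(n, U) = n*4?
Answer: -7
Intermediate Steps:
N(n, U) = 4*n
N(-13, -15) - 5*(-7 - 2) = 4*(-13) - 5*(-7 - 2) = -52 - 5*(-9) = -52 + 45 = -7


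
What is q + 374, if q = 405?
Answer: 779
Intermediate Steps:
q + 374 = 405 + 374 = 779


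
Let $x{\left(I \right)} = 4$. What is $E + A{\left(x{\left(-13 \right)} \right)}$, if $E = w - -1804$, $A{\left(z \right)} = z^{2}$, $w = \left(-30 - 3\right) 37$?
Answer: $599$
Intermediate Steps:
$w = -1221$ ($w = \left(-33\right) 37 = -1221$)
$E = 583$ ($E = -1221 - -1804 = -1221 + 1804 = 583$)
$E + A{\left(x{\left(-13 \right)} \right)} = 583 + 4^{2} = 583 + 16 = 599$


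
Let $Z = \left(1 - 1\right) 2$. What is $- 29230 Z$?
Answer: $0$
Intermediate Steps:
$Z = 0$ ($Z = 0 \cdot 2 = 0$)
$- 29230 Z = \left(-29230\right) 0 = 0$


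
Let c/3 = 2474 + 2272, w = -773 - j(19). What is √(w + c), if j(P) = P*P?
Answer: 12*√91 ≈ 114.47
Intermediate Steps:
j(P) = P²
w = -1134 (w = -773 - 1*19² = -773 - 1*361 = -773 - 361 = -1134)
c = 14238 (c = 3*(2474 + 2272) = 3*4746 = 14238)
√(w + c) = √(-1134 + 14238) = √13104 = 12*√91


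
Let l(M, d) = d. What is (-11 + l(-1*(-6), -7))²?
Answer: 324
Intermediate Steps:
(-11 + l(-1*(-6), -7))² = (-11 - 7)² = (-18)² = 324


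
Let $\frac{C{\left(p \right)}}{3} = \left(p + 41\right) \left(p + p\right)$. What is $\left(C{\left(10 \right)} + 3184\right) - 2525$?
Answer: $3719$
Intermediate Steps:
$C{\left(p \right)} = 6 p \left(41 + p\right)$ ($C{\left(p \right)} = 3 \left(p + 41\right) \left(p + p\right) = 3 \left(41 + p\right) 2 p = 3 \cdot 2 p \left(41 + p\right) = 6 p \left(41 + p\right)$)
$\left(C{\left(10 \right)} + 3184\right) - 2525 = \left(6 \cdot 10 \left(41 + 10\right) + 3184\right) - 2525 = \left(6 \cdot 10 \cdot 51 + 3184\right) - 2525 = \left(3060 + 3184\right) - 2525 = 6244 - 2525 = 3719$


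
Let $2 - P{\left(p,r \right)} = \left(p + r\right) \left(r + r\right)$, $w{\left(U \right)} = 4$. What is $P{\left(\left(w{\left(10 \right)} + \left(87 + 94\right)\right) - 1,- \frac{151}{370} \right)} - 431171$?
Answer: $- \frac{29503260771}{68450} \approx -4.3102 \cdot 10^{5}$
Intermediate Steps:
$P{\left(p,r \right)} = 2 - 2 r \left(p + r\right)$ ($P{\left(p,r \right)} = 2 - \left(p + r\right) \left(r + r\right) = 2 - \left(p + r\right) 2 r = 2 - 2 r \left(p + r\right)$)
$P{\left(\left(w{\left(10 \right)} + \left(87 + 94\right)\right) - 1,- \frac{151}{370} \right)} - 431171 = \left(2 - 2 \left(- \frac{151}{370}\right)^{2} - 2 \left(\left(4 + \left(87 + 94\right)\right) - 1\right) \left(- \frac{151}{370}\right)\right) - 431171 = \left(2 - 2 \left(\left(-151\right) \frac{1}{370}\right)^{2} - 2 \left(\left(4 + 181\right) - 1\right) \left(\left(-151\right) \frac{1}{370}\right)\right) - 431171 = \left(2 - 2 \left(- \frac{151}{370}\right)^{2} - 2 \left(185 - 1\right) \left(- \frac{151}{370}\right)\right) - 431171 = \left(2 - \frac{22801}{68450} - 368 \left(- \frac{151}{370}\right)\right) - 431171 = \left(2 - \frac{22801}{68450} + \frac{27784}{185}\right) - 431171 = \frac{10394179}{68450} - 431171 = - \frac{29503260771}{68450}$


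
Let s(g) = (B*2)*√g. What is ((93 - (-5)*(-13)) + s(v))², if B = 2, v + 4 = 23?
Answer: 1088 + 224*√19 ≈ 2064.4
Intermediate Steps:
v = 19 (v = -4 + 23 = 19)
s(g) = 4*√g (s(g) = (2*2)*√g = 4*√g)
((93 - (-5)*(-13)) + s(v))² = ((93 - (-5)*(-13)) + 4*√19)² = ((93 - 1*65) + 4*√19)² = ((93 - 65) + 4*√19)² = (28 + 4*√19)²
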